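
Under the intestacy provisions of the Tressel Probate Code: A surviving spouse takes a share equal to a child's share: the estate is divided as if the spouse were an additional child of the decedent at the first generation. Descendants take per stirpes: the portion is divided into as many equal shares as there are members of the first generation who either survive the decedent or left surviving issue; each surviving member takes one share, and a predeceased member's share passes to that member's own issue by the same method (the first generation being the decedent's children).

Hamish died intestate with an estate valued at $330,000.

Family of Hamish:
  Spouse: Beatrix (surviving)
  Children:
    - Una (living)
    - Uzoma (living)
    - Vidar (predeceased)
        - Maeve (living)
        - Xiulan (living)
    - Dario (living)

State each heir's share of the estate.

Beatrix: $66,000; Una: $66,000; Uzoma: $66,000; Maeve: $33,000; Xiulan: $33,000; Dario: $66,000

The spouse counts as an additional share at the children's level, so there are 5 primary shares of $66,000. Beatrix takes one such share ($66,000).
The children's combined portion ($264,000) is divided into 4 shares of $66,000: Una, Uzoma, and Dario each take $66,000; Vidar's $66,000 share passes to Vidar's issue.
Vidar's share ($66,000) is divided into 2 shares of $33,000: Maeve and Xiulan each take $33,000.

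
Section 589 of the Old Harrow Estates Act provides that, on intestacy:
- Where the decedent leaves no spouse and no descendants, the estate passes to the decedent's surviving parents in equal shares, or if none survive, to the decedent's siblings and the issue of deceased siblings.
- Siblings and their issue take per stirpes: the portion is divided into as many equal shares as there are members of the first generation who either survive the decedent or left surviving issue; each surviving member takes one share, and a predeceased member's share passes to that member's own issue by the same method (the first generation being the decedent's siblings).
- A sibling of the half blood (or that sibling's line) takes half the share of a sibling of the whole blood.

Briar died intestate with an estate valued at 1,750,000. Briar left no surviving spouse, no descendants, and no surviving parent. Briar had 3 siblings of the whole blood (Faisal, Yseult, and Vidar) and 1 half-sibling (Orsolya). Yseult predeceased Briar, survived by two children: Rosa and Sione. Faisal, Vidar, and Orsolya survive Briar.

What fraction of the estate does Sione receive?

The entire 1,750,000 passes to the siblings and their issue.
Counting each half-blood sibling's line as half a unit, there are 7/2 units in 1,750,000, so one unit is 500,000. Whole-blood lines (Faisal, Yseult, and Vidar) take 500,000 each; half-blood lines (Orsolya) take 250,000 each.
Yseult's share (500,000) is divided into 2 shares of 250,000: Rosa and Sione each take 250,000.

Sione receives 1/7 of the estate.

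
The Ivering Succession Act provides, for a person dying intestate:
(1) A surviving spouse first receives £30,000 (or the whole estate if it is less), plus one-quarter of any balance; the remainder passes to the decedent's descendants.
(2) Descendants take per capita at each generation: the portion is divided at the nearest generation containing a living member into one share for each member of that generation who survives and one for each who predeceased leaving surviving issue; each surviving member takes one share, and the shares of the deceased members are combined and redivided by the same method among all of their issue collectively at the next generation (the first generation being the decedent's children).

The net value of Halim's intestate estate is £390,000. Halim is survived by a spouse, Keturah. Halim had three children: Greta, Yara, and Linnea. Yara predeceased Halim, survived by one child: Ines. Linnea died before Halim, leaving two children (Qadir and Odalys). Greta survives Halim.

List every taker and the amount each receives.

Keturah: £120,000; Greta: £90,000; Ines: £60,000; Qadir: £60,000; Odalys: £60,000

Keturah first takes £30,000, leaving a balance of £360,000. Keturah then takes one-quarter of the balance (£90,000), for a total of £120,000. The remaining £270,000 passes to the descendants.
The descendants' portion (£270,000) is divided at the children's generation into 3 shares of £90,000. Greta takes £90,000. The 2 shares of the deceased (Yara and Linnea) are combined into a pool of £180,000.
That pool (£180,000) is divided at the grandchildren's generation equally among Ines, Qadir, and Odalys: £60,000 each.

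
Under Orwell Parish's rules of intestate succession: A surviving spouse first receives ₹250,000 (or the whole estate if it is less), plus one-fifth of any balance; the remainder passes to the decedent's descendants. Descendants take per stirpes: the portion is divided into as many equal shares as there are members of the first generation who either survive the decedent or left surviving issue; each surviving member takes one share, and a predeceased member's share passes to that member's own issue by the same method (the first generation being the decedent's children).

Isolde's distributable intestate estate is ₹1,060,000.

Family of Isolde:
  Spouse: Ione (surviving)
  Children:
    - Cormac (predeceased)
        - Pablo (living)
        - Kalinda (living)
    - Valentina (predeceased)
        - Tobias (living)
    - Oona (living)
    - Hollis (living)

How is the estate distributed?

Ione first takes ₹250,000, leaving a balance of ₹810,000. Ione then takes one-fifth of the balance (₹162,000), for a total of ₹412,000. The remaining ₹648,000 passes to the descendants.
The descendants' portion (₹648,000) is divided into 4 shares of ₹162,000: Oona and Hollis each take ₹162,000; Cormac's ₹162,000 share passes to Cormac's issue; Valentina's ₹162,000 share passes to Valentina's issue.
Cormac's share (₹162,000) is divided into 2 shares of ₹81,000: Pablo and Kalinda each take ₹81,000.
Valentina's share (₹162,000) passes entirely to Tobias.

Ione: ₹412,000; Pablo: ₹81,000; Kalinda: ₹81,000; Tobias: ₹162,000; Oona: ₹162,000; Hollis: ₹162,000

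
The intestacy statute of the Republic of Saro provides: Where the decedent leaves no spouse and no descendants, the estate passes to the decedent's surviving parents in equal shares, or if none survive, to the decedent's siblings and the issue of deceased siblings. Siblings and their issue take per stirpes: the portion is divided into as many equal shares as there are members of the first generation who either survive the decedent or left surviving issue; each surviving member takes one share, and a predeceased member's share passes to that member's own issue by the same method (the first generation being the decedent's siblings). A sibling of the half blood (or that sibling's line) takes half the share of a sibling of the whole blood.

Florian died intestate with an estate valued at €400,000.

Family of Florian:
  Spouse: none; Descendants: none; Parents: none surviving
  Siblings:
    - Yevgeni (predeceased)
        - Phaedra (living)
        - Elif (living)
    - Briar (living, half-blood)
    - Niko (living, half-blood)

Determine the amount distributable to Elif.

The entire €400,000 passes to the siblings and their issue.
Counting each half-blood sibling's line as half a unit, there are 2 units in €400,000, so one unit is €200,000. Whole-blood lines (Yevgeni) take €200,000 each; half-blood lines (Briar and Niko) take €100,000 each.
Yevgeni's share (€200,000) is divided into 2 shares of €100,000: Phaedra and Elif each take €100,000.

Elif receives €100,000.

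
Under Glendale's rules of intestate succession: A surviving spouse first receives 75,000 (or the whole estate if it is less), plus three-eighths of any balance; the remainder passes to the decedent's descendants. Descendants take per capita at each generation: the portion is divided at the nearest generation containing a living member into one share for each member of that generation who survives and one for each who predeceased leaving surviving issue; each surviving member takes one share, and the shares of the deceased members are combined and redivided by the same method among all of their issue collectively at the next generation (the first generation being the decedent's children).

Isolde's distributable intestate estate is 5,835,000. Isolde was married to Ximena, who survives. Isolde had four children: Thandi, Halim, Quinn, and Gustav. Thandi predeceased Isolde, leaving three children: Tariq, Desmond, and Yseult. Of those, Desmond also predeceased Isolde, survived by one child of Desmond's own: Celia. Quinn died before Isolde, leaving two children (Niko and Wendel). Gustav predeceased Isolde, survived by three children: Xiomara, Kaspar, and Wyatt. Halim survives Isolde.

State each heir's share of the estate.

Ximena: 2,235,000; Tariq: 337,500; Celia: 337,500; Yseult: 337,500; Halim: 900,000; Niko: 337,500; Wendel: 337,500; Xiomara: 337,500; Kaspar: 337,500; Wyatt: 337,500

Ximena first takes 75,000, leaving a balance of 5,760,000. Ximena then takes three-eighths of the balance (2,160,000), for a total of 2,235,000. The remaining 3,600,000 passes to the descendants.
The descendants' portion (3,600,000) is divided at the children's generation into 4 shares of 900,000. Halim takes 900,000. The 3 shares of the deceased (Thandi, Quinn, and Gustav) are combined into a pool of 2,700,000.
That pool (2,700,000) is divided at the grandchildren's generation into 8 shares of 337,500. Tariq, Yseult, Niko, Wendel, Xiomara, Kaspar, and Wyatt each take 337,500. The remaining share for the deceased Desmond (337,500) is carried to the next generation.
That pool (337,500) passes entirely to Celia, the sole taker at the great-grandchildren's generation.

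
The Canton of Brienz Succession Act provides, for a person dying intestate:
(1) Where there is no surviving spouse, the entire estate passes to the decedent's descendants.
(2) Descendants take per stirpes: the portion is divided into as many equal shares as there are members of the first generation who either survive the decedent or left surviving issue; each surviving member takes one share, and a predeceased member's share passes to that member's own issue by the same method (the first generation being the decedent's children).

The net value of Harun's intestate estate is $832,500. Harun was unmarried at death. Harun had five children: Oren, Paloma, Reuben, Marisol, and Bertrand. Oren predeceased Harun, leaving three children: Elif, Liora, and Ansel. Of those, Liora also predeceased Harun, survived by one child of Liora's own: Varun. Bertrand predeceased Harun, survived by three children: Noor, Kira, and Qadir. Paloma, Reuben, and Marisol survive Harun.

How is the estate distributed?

Elif: $55,500; Varun: $55,500; Ansel: $55,500; Paloma: $166,500; Reuben: $166,500; Marisol: $166,500; Noor: $55,500; Kira: $55,500; Qadir: $55,500

The entire $832,500 passes to the descendants.
That amount ($832,500) is divided into 5 shares of $166,500: Paloma, Reuben, and Marisol each take $166,500; Oren's $166,500 share passes to Oren's issue; Bertrand's $166,500 share passes to Bertrand's issue.
Oren's share ($166,500) is divided into 3 shares of $55,500: Elif and Ansel each take $55,500; Liora's $55,500 share passes to Liora's issue.
Liora's share ($55,500) passes entirely to Varun.
Bertrand's share ($166,500) is divided into 3 shares of $55,500: Noor, Kira, and Qadir each take $55,500.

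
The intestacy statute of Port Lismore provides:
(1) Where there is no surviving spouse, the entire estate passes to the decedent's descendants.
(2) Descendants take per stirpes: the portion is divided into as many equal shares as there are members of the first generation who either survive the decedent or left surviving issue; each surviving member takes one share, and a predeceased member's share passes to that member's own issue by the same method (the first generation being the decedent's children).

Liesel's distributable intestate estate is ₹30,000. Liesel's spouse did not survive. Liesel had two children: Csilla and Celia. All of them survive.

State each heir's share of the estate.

The entire ₹30,000 passes to the descendants.
That amount (₹30,000) is divided into 2 shares of ₹15,000: Csilla and Celia each take ₹15,000.

Csilla: ₹15,000; Celia: ₹15,000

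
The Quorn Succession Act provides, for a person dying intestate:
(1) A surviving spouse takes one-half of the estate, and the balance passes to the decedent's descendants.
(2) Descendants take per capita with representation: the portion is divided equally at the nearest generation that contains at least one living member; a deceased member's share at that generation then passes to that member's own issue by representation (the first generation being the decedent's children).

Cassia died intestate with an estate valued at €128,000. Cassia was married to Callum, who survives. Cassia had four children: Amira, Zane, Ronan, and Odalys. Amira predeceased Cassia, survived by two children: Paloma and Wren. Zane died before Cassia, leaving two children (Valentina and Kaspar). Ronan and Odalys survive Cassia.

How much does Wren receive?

Wren receives €8,000.

Callum takes one-half of €128,000 = €64,000. The remaining €64,000 passes to the descendants.
The descendants' portion (€64,000) is divided into 4 shares of €16,000: Ronan and Odalys each take €16,000; Amira's €16,000 share passes to Amira's issue; Zane's €16,000 share passes to Zane's issue.
Amira's share (€16,000) is divided into 2 shares of €8,000: Paloma and Wren each take €8,000.
Zane's share (€16,000) is divided into 2 shares of €8,000: Valentina and Kaspar each take €8,000.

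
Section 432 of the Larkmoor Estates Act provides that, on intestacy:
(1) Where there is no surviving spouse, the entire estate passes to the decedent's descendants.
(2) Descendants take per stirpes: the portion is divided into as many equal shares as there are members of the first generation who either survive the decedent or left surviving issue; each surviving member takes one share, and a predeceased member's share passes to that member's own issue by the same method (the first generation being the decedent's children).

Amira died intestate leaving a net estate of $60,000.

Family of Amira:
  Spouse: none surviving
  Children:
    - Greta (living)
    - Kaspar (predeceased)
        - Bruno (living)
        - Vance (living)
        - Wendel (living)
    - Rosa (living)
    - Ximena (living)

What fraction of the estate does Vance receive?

The entire $60,000 passes to the descendants.
That amount ($60,000) is divided into 4 shares of $15,000: Greta, Rosa, and Ximena each take $15,000; Kaspar's $15,000 share passes to Kaspar's issue.
Kaspar's share ($15,000) is divided into 3 shares of $5,000: Bruno, Vance, and Wendel each take $5,000.

Vance receives 1/12 of the estate.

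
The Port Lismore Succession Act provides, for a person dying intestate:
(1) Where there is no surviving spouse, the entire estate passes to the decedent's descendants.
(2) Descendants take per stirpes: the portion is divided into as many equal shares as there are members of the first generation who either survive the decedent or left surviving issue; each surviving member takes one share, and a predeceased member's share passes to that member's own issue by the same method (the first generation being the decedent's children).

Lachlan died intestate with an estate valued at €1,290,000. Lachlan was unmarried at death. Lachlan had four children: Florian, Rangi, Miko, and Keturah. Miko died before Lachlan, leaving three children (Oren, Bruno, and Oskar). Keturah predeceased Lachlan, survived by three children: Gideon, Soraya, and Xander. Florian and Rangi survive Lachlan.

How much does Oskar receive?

The entire €1,290,000 passes to the descendants.
That amount (€1,290,000) is divided into 4 shares of €322,500: Florian and Rangi each take €322,500; Miko's €322,500 share passes to Miko's issue; Keturah's €322,500 share passes to Keturah's issue.
Miko's share (€322,500) is divided into 3 shares of €107,500: Oren, Bruno, and Oskar each take €107,500.
Keturah's share (€322,500) is divided into 3 shares of €107,500: Gideon, Soraya, and Xander each take €107,500.

Oskar receives €107,500.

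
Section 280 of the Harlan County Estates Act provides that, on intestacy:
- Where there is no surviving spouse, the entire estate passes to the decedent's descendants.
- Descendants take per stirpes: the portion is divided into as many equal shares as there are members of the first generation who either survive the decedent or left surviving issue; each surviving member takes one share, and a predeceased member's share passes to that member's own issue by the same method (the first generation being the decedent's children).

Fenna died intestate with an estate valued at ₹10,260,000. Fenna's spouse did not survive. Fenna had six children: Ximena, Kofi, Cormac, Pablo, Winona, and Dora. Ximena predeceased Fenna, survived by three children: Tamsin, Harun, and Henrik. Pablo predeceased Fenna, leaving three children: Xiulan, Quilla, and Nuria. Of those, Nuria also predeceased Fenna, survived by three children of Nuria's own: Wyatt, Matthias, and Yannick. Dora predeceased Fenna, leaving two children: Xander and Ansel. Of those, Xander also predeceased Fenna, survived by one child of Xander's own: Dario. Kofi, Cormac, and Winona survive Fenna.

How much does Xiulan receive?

Xiulan receives ₹570,000.

The entire ₹10,260,000 passes to the descendants.
That amount (₹10,260,000) is divided into 6 shares of ₹1,710,000: Kofi, Cormac, and Winona each take ₹1,710,000; Ximena's ₹1,710,000 share passes to Ximena's issue; Pablo's ₹1,710,000 share passes to Pablo's issue; Dora's ₹1,710,000 share passes to Dora's issue.
Ximena's share (₹1,710,000) is divided into 3 shares of ₹570,000: Tamsin, Harun, and Henrik each take ₹570,000.
Pablo's share (₹1,710,000) is divided into 3 shares of ₹570,000: Xiulan and Quilla each take ₹570,000; Nuria's ₹570,000 share passes to Nuria's issue.
Nuria's share (₹570,000) is divided into 3 shares of ₹190,000: Wyatt, Matthias, and Yannick each take ₹190,000.
Dora's share (₹1,710,000) is divided into 2 shares of ₹855,000: Ansel takes ₹855,000; Xander's ₹855,000 share passes to Xander's issue.
Xander's share (₹855,000) passes entirely to Dario.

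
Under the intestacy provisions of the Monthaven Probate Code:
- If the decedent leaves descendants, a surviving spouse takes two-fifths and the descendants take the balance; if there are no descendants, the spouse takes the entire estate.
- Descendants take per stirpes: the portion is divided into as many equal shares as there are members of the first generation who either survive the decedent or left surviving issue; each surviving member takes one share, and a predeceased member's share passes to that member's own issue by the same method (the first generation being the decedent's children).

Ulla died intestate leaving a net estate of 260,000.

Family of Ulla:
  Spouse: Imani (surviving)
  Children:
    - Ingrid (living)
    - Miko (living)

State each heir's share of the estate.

Imani takes two-fifths of 260,000 = 104,000. The remaining 156,000 passes to the descendants.
The descendants' portion (156,000) is divided into 2 shares of 78,000: Ingrid and Miko each take 78,000.

Imani: 104,000; Ingrid: 78,000; Miko: 78,000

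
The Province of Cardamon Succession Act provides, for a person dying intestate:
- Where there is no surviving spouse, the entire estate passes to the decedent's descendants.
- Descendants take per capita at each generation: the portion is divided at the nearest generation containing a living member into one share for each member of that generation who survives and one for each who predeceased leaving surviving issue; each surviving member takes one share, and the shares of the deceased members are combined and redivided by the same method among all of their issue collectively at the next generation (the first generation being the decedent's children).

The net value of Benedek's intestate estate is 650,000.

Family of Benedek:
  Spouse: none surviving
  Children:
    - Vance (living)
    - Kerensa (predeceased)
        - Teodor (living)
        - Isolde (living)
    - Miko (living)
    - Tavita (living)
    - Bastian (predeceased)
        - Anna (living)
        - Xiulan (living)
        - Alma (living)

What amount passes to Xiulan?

Xiulan receives 52,000.

The entire 650,000 passes to the descendants.
That amount (650,000) is divided at the children's generation into 5 shares of 130,000. Vance, Miko, and Tavita each take 130,000. The 2 shares of the deceased (Kerensa and Bastian) are combined into a pool of 260,000.
That pool (260,000) is divided at the grandchildren's generation equally among Teodor, Isolde, Anna, Xiulan, and Alma: 52,000 each.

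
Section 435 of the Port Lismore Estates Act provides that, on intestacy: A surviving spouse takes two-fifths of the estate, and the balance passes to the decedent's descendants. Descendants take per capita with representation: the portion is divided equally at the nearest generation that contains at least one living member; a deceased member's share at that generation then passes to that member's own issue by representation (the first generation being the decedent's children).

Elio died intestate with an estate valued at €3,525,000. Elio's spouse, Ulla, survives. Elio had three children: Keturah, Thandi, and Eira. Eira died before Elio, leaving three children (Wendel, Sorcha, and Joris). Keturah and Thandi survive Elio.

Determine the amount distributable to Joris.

Joris receives €235,000.

Ulla takes two-fifths of €3,525,000 = €1,410,000. The remaining €2,115,000 passes to the descendants.
The descendants' portion (€2,115,000) is divided into 3 shares of €705,000: Keturah and Thandi each take €705,000; Eira's €705,000 share passes to Eira's issue.
Eira's share (€705,000) is divided into 3 shares of €235,000: Wendel, Sorcha, and Joris each take €235,000.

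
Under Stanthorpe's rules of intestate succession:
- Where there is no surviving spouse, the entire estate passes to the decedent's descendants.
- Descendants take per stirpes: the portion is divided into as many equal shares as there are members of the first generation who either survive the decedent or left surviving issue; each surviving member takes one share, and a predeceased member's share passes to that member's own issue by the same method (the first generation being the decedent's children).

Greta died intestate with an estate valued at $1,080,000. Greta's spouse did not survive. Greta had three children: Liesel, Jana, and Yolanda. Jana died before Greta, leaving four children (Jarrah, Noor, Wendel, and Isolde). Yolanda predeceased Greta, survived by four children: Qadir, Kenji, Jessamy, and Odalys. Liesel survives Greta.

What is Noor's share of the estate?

The entire $1,080,000 passes to the descendants.
That amount ($1,080,000) is divided into 3 shares of $360,000: Liesel takes $360,000; Jana's $360,000 share passes to Jana's issue; Yolanda's $360,000 share passes to Yolanda's issue.
Jana's share ($360,000) is divided into 4 shares of $90,000: Jarrah, Noor, Wendel, and Isolde each take $90,000.
Yolanda's share ($360,000) is divided into 4 shares of $90,000: Qadir, Kenji, Jessamy, and Odalys each take $90,000.

Noor receives $90,000.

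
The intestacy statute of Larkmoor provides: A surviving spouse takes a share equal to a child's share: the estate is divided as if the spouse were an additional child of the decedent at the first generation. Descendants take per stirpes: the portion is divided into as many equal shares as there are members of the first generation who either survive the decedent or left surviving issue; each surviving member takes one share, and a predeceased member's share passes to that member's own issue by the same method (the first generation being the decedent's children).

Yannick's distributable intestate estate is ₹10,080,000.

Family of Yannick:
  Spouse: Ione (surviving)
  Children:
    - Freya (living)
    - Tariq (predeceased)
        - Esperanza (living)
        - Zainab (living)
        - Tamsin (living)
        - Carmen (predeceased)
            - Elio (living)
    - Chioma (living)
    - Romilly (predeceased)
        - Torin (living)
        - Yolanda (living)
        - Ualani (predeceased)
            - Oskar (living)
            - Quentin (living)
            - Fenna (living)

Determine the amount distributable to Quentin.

The spouse counts as an additional share at the children's level, so there are 5 primary shares of ₹2,016,000. Ione takes one such share (₹2,016,000).
The children's combined portion (₹8,064,000) is divided into 4 shares of ₹2,016,000: Freya and Chioma each take ₹2,016,000; Tariq's ₹2,016,000 share passes to Tariq's issue; Romilly's ₹2,016,000 share passes to Romilly's issue.
Tariq's share (₹2,016,000) is divided into 4 shares of ₹504,000: Esperanza, Zainab, and Tamsin each take ₹504,000; Carmen's ₹504,000 share passes to Carmen's issue.
Carmen's share (₹504,000) passes entirely to Elio.
Romilly's share (₹2,016,000) is divided into 3 shares of ₹672,000: Torin and Yolanda each take ₹672,000; Ualani's ₹672,000 share passes to Ualani's issue.
Ualani's share (₹672,000) is divided into 3 shares of ₹224,000: Oskar, Quentin, and Fenna each take ₹224,000.

Quentin receives ₹224,000.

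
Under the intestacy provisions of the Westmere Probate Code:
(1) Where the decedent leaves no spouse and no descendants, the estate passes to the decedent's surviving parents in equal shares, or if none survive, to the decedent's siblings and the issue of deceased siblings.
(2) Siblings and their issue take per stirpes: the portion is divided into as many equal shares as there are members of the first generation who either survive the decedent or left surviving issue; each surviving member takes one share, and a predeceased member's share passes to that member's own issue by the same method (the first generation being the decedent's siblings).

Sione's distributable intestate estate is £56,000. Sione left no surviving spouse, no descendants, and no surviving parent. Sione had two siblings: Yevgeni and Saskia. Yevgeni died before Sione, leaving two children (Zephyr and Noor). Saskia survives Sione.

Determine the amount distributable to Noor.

The entire £56,000 passes to the siblings and their issue.
That amount (£56,000) is divided into 2 shares of £28,000: Saskia takes £28,000; Yevgeni's £28,000 share passes to Yevgeni's issue.
Yevgeni's share (£28,000) is divided into 2 shares of £14,000: Zephyr and Noor each take £14,000.

Noor receives £14,000.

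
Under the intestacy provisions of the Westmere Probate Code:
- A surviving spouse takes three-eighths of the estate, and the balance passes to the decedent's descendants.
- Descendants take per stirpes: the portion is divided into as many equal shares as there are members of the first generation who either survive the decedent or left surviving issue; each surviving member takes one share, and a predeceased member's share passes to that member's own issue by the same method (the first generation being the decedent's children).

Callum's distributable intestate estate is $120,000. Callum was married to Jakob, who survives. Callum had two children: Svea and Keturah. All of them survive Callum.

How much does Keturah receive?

Keturah receives $37,500.

Jakob takes three-eighths of $120,000 = $45,000. The remaining $75,000 passes to the descendants.
The descendants' portion ($75,000) is divided into 2 shares of $37,500: Svea and Keturah each take $37,500.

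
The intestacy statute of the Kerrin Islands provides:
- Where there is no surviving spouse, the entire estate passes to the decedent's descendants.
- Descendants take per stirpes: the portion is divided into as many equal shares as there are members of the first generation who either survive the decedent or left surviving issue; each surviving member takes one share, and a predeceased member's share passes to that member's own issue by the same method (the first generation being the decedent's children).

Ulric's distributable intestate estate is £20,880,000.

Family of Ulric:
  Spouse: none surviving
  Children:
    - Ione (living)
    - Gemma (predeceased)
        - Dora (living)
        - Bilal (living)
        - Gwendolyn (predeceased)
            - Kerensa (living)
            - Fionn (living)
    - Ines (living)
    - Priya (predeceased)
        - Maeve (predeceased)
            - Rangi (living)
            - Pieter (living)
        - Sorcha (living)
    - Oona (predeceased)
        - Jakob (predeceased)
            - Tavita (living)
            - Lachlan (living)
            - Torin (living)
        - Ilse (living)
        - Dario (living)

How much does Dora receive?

Dora receives £1,392,000.

The entire £20,880,000 passes to the descendants.
That amount (£20,880,000) is divided into 5 shares of £4,176,000: Ione and Ines each take £4,176,000; Gemma's £4,176,000 share passes to Gemma's issue; Priya's £4,176,000 share passes to Priya's issue; Oona's £4,176,000 share passes to Oona's issue.
Gemma's share (£4,176,000) is divided into 3 shares of £1,392,000: Dora and Bilal each take £1,392,000; Gwendolyn's £1,392,000 share passes to Gwendolyn's issue.
Gwendolyn's share (£1,392,000) is divided into 2 shares of £696,000: Kerensa and Fionn each take £696,000.
Priya's share (£4,176,000) is divided into 2 shares of £2,088,000: Sorcha takes £2,088,000; Maeve's £2,088,000 share passes to Maeve's issue.
Maeve's share (£2,088,000) is divided into 2 shares of £1,044,000: Rangi and Pieter each take £1,044,000.
Oona's share (£4,176,000) is divided into 3 shares of £1,392,000: Ilse and Dario each take £1,392,000; Jakob's £1,392,000 share passes to Jakob's issue.
Jakob's share (£1,392,000) is divided into 3 shares of £464,000: Tavita, Lachlan, and Torin each take £464,000.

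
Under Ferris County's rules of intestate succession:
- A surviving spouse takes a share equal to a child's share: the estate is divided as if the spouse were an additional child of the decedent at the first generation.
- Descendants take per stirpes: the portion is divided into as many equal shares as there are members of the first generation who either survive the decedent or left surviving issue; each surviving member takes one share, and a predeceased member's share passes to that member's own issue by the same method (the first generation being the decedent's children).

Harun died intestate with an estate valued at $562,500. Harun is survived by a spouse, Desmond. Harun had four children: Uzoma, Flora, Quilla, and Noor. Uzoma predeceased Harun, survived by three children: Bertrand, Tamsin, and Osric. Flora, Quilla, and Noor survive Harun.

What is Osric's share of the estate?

The spouse counts as an additional share at the children's level, so there are 5 primary shares of $112,500. Desmond takes one such share ($112,500).
The children's combined portion ($450,000) is divided into 4 shares of $112,500: Flora, Quilla, and Noor each take $112,500; Uzoma's $112,500 share passes to Uzoma's issue.
Uzoma's share ($112,500) is divided into 3 shares of $37,500: Bertrand, Tamsin, and Osric each take $37,500.

Osric receives $37,500.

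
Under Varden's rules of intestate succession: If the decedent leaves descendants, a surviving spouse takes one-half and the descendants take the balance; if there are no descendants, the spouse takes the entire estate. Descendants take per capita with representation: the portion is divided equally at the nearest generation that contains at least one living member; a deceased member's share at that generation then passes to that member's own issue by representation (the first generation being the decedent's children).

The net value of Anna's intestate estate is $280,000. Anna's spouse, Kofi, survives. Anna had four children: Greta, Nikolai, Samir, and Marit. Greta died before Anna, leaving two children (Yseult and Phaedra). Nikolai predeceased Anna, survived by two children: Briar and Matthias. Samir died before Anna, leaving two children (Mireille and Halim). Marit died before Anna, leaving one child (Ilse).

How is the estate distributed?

Kofi: $140,000; Yseult: $20,000; Phaedra: $20,000; Briar: $20,000; Matthias: $20,000; Mireille: $20,000; Halim: $20,000; Ilse: $20,000

Kofi takes one-half of $280,000 = $140,000. The remaining $140,000 passes to the descendants.
No child survives, so the initial division is made at the grandchildren's generation.
The descendants' portion ($140,000) is divided into 7 shares of $20,000: Yseult, Phaedra, Briar, Matthias, Mireille, Halim, and Ilse each take $20,000.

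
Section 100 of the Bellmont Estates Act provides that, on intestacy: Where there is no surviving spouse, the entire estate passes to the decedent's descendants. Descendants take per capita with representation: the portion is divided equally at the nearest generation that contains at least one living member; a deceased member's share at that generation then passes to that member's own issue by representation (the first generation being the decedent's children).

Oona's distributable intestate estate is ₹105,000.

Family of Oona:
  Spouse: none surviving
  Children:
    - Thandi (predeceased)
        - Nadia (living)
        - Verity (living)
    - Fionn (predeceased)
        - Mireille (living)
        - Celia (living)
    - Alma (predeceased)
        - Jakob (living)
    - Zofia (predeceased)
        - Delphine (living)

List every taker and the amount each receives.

The entire ₹105,000 passes to the descendants.
No child survives, so the initial division is made at the grandchildren's generation.
That amount (₹105,000) is divided into 6 shares of ₹17,500: Nadia, Verity, Mireille, Celia, Jakob, and Delphine each take ₹17,500.

Nadia: ₹17,500; Verity: ₹17,500; Mireille: ₹17,500; Celia: ₹17,500; Jakob: ₹17,500; Delphine: ₹17,500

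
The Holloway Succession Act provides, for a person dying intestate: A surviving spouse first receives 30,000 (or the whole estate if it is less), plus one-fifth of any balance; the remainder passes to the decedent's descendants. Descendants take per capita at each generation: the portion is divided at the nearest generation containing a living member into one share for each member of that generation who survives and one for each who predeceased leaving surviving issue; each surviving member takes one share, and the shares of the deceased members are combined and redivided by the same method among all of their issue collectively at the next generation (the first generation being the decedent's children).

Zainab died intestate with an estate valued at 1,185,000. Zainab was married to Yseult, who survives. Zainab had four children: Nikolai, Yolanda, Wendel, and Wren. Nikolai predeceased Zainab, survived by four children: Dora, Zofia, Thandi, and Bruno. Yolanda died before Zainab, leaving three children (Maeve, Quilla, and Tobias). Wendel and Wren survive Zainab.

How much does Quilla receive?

Quilla receives 66,000.

Yseult first takes 30,000, leaving a balance of 1,155,000. Yseult then takes one-fifth of the balance (231,000), for a total of 261,000. The remaining 924,000 passes to the descendants.
The descendants' portion (924,000) is divided at the children's generation into 4 shares of 231,000. Wendel and Wren each take 231,000. The 2 shares of the deceased (Nikolai and Yolanda) are combined into a pool of 462,000.
That pool (462,000) is divided at the grandchildren's generation equally among Dora, Zofia, Thandi, Bruno, Maeve, Quilla, and Tobias: 66,000 each.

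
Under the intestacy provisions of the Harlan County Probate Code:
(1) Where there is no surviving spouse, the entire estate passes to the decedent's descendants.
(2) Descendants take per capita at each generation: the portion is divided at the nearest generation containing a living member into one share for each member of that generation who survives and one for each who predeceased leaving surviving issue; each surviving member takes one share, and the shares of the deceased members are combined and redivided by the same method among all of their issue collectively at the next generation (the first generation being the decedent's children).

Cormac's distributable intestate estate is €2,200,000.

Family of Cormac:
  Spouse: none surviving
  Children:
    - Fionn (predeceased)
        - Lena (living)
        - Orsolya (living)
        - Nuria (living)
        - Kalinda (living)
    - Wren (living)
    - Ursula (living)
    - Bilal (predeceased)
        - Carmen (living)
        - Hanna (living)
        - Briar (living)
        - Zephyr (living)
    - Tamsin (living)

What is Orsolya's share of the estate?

The entire €2,200,000 passes to the descendants.
That amount (€2,200,000) is divided at the children's generation into 5 shares of €440,000. Wren, Ursula, and Tamsin each take €440,000. The 2 shares of the deceased (Fionn and Bilal) are combined into a pool of €880,000.
That pool (€880,000) is divided at the grandchildren's generation equally among Lena, Orsolya, Nuria, Kalinda, Carmen, Hanna, Briar, and Zephyr: €110,000 each.

Orsolya receives €110,000.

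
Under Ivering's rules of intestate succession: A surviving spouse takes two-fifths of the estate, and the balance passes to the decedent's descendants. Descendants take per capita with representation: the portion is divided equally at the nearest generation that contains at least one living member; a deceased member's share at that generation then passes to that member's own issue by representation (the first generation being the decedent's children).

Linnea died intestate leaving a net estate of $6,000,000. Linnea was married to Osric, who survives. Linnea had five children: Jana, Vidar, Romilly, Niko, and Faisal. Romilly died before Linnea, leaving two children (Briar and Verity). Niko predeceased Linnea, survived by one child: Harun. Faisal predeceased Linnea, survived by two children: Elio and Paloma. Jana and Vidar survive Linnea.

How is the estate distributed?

Osric: $2,400,000; Jana: $720,000; Vidar: $720,000; Briar: $360,000; Verity: $360,000; Harun: $720,000; Elio: $360,000; Paloma: $360,000

Osric takes two-fifths of $6,000,000 = $2,400,000. The remaining $3,600,000 passes to the descendants.
The descendants' portion ($3,600,000) is divided into 5 shares of $720,000: Jana and Vidar each take $720,000; Romilly's $720,000 share passes to Romilly's issue; Niko's $720,000 share passes to Niko's issue; Faisal's $720,000 share passes to Faisal's issue.
Romilly's share ($720,000) is divided into 2 shares of $360,000: Briar and Verity each take $360,000.
Niko's share ($720,000) passes entirely to Harun.
Faisal's share ($720,000) is divided into 2 shares of $360,000: Elio and Paloma each take $360,000.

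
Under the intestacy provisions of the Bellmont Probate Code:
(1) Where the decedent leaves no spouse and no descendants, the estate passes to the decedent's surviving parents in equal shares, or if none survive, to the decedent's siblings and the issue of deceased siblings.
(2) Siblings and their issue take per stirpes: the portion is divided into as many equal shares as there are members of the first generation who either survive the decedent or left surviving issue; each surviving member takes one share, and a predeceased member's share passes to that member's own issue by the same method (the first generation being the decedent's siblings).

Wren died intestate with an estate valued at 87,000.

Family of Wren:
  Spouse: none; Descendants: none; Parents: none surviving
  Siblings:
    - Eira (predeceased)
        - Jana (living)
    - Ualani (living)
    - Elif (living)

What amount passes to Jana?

The entire 87,000 passes to the siblings and their issue.
That amount (87,000) is divided into 3 shares of 29,000: Ualani and Elif each take 29,000; Eira's 29,000 share passes to Eira's issue.
Eira's share (29,000) passes entirely to Jana.

Jana receives 29,000.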